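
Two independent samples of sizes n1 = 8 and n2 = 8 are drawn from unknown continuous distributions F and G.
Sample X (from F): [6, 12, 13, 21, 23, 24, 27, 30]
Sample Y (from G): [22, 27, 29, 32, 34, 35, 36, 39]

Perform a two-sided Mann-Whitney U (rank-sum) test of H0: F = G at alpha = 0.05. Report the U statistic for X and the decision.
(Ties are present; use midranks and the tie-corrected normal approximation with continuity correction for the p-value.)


Step 1: Combine and sort all 16 observations; assign midranks.
sorted (value, group): (6,X), (12,X), (13,X), (21,X), (22,Y), (23,X), (24,X), (27,X), (27,Y), (29,Y), (30,X), (32,Y), (34,Y), (35,Y), (36,Y), (39,Y)
ranks: 6->1, 12->2, 13->3, 21->4, 22->5, 23->6, 24->7, 27->8.5, 27->8.5, 29->10, 30->11, 32->12, 34->13, 35->14, 36->15, 39->16
Step 2: Rank sum for X: R1 = 1 + 2 + 3 + 4 + 6 + 7 + 8.5 + 11 = 42.5.
Step 3: U_X = R1 - n1(n1+1)/2 = 42.5 - 8*9/2 = 42.5 - 36 = 6.5.
       U_Y = n1*n2 - U_X = 64 - 6.5 = 57.5.
Step 4: Ties are present, so use the tie-corrected normal approximation (with continuity correction) for the p-value.
Step 5: p-value = 0.008603; compare to alpha = 0.05. reject H0.

U_X = 6.5, p = 0.008603, reject H0 at alpha = 0.05.


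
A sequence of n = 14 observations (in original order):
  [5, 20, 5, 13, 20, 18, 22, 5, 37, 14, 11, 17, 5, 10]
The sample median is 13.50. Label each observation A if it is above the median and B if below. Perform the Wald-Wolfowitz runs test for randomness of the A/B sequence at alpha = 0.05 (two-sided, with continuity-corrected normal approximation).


Step 1: Compute median = 13.50; label A = above, B = below.
Labels in order: BABBAAABAABABB  (n_A = 7, n_B = 7)
Step 2: Count runs R = 9.
Step 3: Under H0 (random ordering), E[R] = 2*n_A*n_B/(n_A+n_B) + 1 = 2*7*7/14 + 1 = 8.0000.
        Var[R] = 2*n_A*n_B*(2*n_A*n_B - n_A - n_B) / ((n_A+n_B)^2 * (n_A+n_B-1)) = 8232/2548 = 3.2308.
        SD[R] = 1.7974.
Step 4: Continuity-corrected z = (R - 0.5 - E[R]) / SD[R] = (9 - 0.5 - 8.0000) / 1.7974 = 0.2782.
Step 5: Two-sided p-value via normal approximation = 2*(1 - Phi(|z|)) = 0.780879.
Step 6: alpha = 0.05. fail to reject H0.

R = 9, z = 0.2782, p = 0.780879, fail to reject H0.


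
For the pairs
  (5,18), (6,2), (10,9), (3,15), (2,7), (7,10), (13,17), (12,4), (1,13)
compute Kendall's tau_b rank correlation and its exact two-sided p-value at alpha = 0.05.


Step 1: Enumerate the 36 unordered pairs (i,j) with i<j and classify each by sign(x_j-x_i) * sign(y_j-y_i).
  (1,2):dx=+1,dy=-16->D; (1,3):dx=+5,dy=-9->D; (1,4):dx=-2,dy=-3->C; (1,5):dx=-3,dy=-11->C
  (1,6):dx=+2,dy=-8->D; (1,7):dx=+8,dy=-1->D; (1,8):dx=+7,dy=-14->D; (1,9):dx=-4,dy=-5->C
  (2,3):dx=+4,dy=+7->C; (2,4):dx=-3,dy=+13->D; (2,5):dx=-4,dy=+5->D; (2,6):dx=+1,dy=+8->C
  (2,7):dx=+7,dy=+15->C; (2,8):dx=+6,dy=+2->C; (2,9):dx=-5,dy=+11->D; (3,4):dx=-7,dy=+6->D
  (3,5):dx=-8,dy=-2->C; (3,6):dx=-3,dy=+1->D; (3,7):dx=+3,dy=+8->C; (3,8):dx=+2,dy=-5->D
  (3,9):dx=-9,dy=+4->D; (4,5):dx=-1,dy=-8->C; (4,6):dx=+4,dy=-5->D; (4,7):dx=+10,dy=+2->C
  (4,8):dx=+9,dy=-11->D; (4,9):dx=-2,dy=-2->C; (5,6):dx=+5,dy=+3->C; (5,7):dx=+11,dy=+10->C
  (5,8):dx=+10,dy=-3->D; (5,9):dx=-1,dy=+6->D; (6,7):dx=+6,dy=+7->C; (6,8):dx=+5,dy=-6->D
  (6,9):dx=-6,dy=+3->D; (7,8):dx=-1,dy=-13->C; (7,9):dx=-12,dy=-4->C; (8,9):dx=-11,dy=+9->D
Step 2: C = 17, D = 19, total pairs = 36.
Step 3: tau = (C - D)/(n(n-1)/2) = (17 - 19)/36 = -0.055556.
Step 4: Exact two-sided p-value (enumerate n! = 362880 permutations of y under H0): p = 0.919455.
Step 5: alpha = 0.05. fail to reject H0.

tau_b = -0.0556 (C=17, D=19), p = 0.919455, fail to reject H0.


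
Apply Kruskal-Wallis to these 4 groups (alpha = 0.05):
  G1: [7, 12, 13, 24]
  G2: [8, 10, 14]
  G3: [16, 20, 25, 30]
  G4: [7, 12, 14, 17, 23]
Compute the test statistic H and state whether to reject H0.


Step 1: Combine all N = 16 observations and assign midranks.
sorted (value, group, rank): (7,G1,1.5), (7,G4,1.5), (8,G2,3), (10,G2,4), (12,G1,5.5), (12,G4,5.5), (13,G1,7), (14,G2,8.5), (14,G4,8.5), (16,G3,10), (17,G4,11), (20,G3,12), (23,G4,13), (24,G1,14), (25,G3,15), (30,G3,16)
Step 2: Sum ranks within each group.
R_1 = 28 (n_1 = 4)
R_2 = 15.5 (n_2 = 3)
R_3 = 53 (n_3 = 4)
R_4 = 39.5 (n_4 = 5)
Step 3: H = 12/(N(N+1)) * sum(R_i^2/n_i) - 3(N+1)
     = 12/(16*17) * (28^2/4 + 15.5^2/3 + 53^2/4 + 39.5^2/5) - 3*17
     = 0.044118 * 1290.38 - 51
     = 5.928676.
Step 4: Ties present; correction factor C = 1 - 18/(16^3 - 16) = 0.995588. Corrected H = 5.928676 / 0.995588 = 5.954948.
Step 5: Under H0, H ~ chi^2(3); p-value = 0.113823.
Step 6: alpha = 0.05. fail to reject H0.

H = 5.9549, df = 3, p = 0.113823, fail to reject H0.


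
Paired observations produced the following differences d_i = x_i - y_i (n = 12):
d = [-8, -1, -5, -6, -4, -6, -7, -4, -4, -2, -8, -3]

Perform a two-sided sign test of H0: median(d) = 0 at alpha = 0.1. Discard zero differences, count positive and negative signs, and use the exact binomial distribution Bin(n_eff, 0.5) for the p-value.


Step 1: Discard zero differences. Original n = 12; n_eff = number of nonzero differences = 12.
Nonzero differences (with sign): -8, -1, -5, -6, -4, -6, -7, -4, -4, -2, -8, -3
Step 2: Count signs: positive = 0, negative = 12.
Step 3: Under H0: P(positive) = 0.5, so the number of positives S ~ Bin(12, 0.5).
Step 4: Two-sided exact p-value = sum of Bin(12,0.5) probabilities at or below the observed probability = 0.000488.
Step 5: alpha = 0.1. reject H0.

n_eff = 12, pos = 0, neg = 12, p = 0.000488, reject H0.


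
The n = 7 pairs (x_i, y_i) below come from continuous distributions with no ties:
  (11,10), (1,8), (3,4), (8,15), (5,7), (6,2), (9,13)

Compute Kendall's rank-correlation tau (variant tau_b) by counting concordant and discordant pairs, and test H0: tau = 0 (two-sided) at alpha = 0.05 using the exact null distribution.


Step 1: Enumerate the 21 unordered pairs (i,j) with i<j and classify each by sign(x_j-x_i) * sign(y_j-y_i).
  (1,2):dx=-10,dy=-2->C; (1,3):dx=-8,dy=-6->C; (1,4):dx=-3,dy=+5->D; (1,5):dx=-6,dy=-3->C
  (1,6):dx=-5,dy=-8->C; (1,7):dx=-2,dy=+3->D; (2,3):dx=+2,dy=-4->D; (2,4):dx=+7,dy=+7->C
  (2,5):dx=+4,dy=-1->D; (2,6):dx=+5,dy=-6->D; (2,7):dx=+8,dy=+5->C; (3,4):dx=+5,dy=+11->C
  (3,5):dx=+2,dy=+3->C; (3,6):dx=+3,dy=-2->D; (3,7):dx=+6,dy=+9->C; (4,5):dx=-3,dy=-8->C
  (4,6):dx=-2,dy=-13->C; (4,7):dx=+1,dy=-2->D; (5,6):dx=+1,dy=-5->D; (5,7):dx=+4,dy=+6->C
  (6,7):dx=+3,dy=+11->C
Step 2: C = 13, D = 8, total pairs = 21.
Step 3: tau = (C - D)/(n(n-1)/2) = (13 - 8)/21 = 0.238095.
Step 4: Exact two-sided p-value (enumerate n! = 5040 permutations of y under H0): p = 0.561905.
Step 5: alpha = 0.05. fail to reject H0.

tau_b = 0.2381 (C=13, D=8), p = 0.561905, fail to reject H0.


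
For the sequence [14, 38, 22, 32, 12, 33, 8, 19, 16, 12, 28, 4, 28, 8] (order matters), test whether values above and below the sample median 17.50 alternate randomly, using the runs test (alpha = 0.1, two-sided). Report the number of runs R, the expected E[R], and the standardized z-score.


Step 1: Compute median = 17.50; label A = above, B = below.
Labels in order: BAAABABABBABAB  (n_A = 7, n_B = 7)
Step 2: Count runs R = 11.
Step 3: Under H0 (random ordering), E[R] = 2*n_A*n_B/(n_A+n_B) + 1 = 2*7*7/14 + 1 = 8.0000.
        Var[R] = 2*n_A*n_B*(2*n_A*n_B - n_A - n_B) / ((n_A+n_B)^2 * (n_A+n_B-1)) = 8232/2548 = 3.2308.
        SD[R] = 1.7974.
Step 4: Continuity-corrected z = (R - 0.5 - E[R]) / SD[R] = (11 - 0.5 - 8.0000) / 1.7974 = 1.3909.
Step 5: Two-sided p-value via normal approximation = 2*(1 - Phi(|z|)) = 0.164264.
Step 6: alpha = 0.1. fail to reject H0.

R = 11, z = 1.3909, p = 0.164264, fail to reject H0.


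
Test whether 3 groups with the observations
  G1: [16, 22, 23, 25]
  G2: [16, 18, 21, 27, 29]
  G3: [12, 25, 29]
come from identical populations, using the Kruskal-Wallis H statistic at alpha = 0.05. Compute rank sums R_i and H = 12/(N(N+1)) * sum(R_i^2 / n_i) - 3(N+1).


Step 1: Combine all N = 12 observations and assign midranks.
sorted (value, group, rank): (12,G3,1), (16,G1,2.5), (16,G2,2.5), (18,G2,4), (21,G2,5), (22,G1,6), (23,G1,7), (25,G1,8.5), (25,G3,8.5), (27,G2,10), (29,G2,11.5), (29,G3,11.5)
Step 2: Sum ranks within each group.
R_1 = 24 (n_1 = 4)
R_2 = 33 (n_2 = 5)
R_3 = 21 (n_3 = 3)
Step 3: H = 12/(N(N+1)) * sum(R_i^2/n_i) - 3(N+1)
     = 12/(12*13) * (24^2/4 + 33^2/5 + 21^2/3) - 3*13
     = 0.076923 * 508.8 - 39
     = 0.138462.
Step 4: Ties present; correction factor C = 1 - 18/(12^3 - 12) = 0.989510. Corrected H = 0.138462 / 0.989510 = 0.139929.
Step 5: Under H0, H ~ chi^2(2); p-value = 0.932427.
Step 6: alpha = 0.05. fail to reject H0.

H = 0.1399, df = 2, p = 0.932427, fail to reject H0.


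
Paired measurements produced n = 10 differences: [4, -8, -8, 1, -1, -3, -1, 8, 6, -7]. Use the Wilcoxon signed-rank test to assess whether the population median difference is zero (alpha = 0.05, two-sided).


Step 1: Drop any zero differences (none here) and take |d_i|.
|d| = [4, 8, 8, 1, 1, 3, 1, 8, 6, 7]
Step 2: Midrank |d_i| (ties get averaged ranks).
ranks: |4|->5, |8|->9, |8|->9, |1|->2, |1|->2, |3|->4, |1|->2, |8|->9, |6|->6, |7|->7
Step 3: Attach original signs; sum ranks with positive sign and with negative sign.
W+ = 5 + 2 + 9 + 6 = 22
W- = 9 + 9 + 2 + 4 + 2 + 7 = 33
(Check: W+ + W- = 55 should equal n(n+1)/2 = 55.)
Step 4: Test statistic W = min(W+, W-) = 22.
Step 5: Ties in |d|, so use the tie-corrected normal approximation.
        E[W] = n(n+1)/4 = 10*11/4 = 27.5.
        Tie groups: |d|=1 (t=3), |d|=8 (t=3); sum(t^3 - t) = 48.
        Var[W] = n(n+1)(2n+1)/24 - sum(t^3-t)/48 = 2310/24 - 48/48 = 95.25.
        z = (W - E[W]) / sqrt(Var[W]) = (22 - 27.5) / 9.7596 = -0.5635.
        Two-sided p = 2*Phi(z) = 0.573062.
Step 6: alpha = 0.05. fail to reject H0.

W+ = 22, W- = 33, W = min = 22, p = 0.573062, fail to reject H0.


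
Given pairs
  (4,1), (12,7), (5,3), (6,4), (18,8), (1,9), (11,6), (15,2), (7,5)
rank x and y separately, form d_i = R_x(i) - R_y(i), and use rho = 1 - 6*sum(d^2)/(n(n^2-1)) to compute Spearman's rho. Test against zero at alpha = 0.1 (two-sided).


Step 1: Rank x and y separately (midranks; no ties here).
rank(x): 4->2, 12->7, 5->3, 6->4, 18->9, 1->1, 11->6, 15->8, 7->5
rank(y): 1->1, 7->7, 3->3, 4->4, 8->8, 9->9, 6->6, 2->2, 5->5
Step 2: d_i = R_x(i) - R_y(i); compute d_i^2.
  (2-1)^2=1, (7-7)^2=0, (3-3)^2=0, (4-4)^2=0, (9-8)^2=1, (1-9)^2=64, (6-6)^2=0, (8-2)^2=36, (5-5)^2=0
sum(d^2) = 102.
Step 3: rho = 1 - 6*102 / (9*(9^2 - 1)) = 1 - 612/720 = 0.150000.
Step 4: Under H0, t = rho * sqrt((n-2)/(1-rho^2)) = 0.4014 ~ t(7).
Step 5: Two-sided p-value from the t-distribution with 7 df = 0.700094.
Step 6: alpha = 0.1. fail to reject H0.

rho = 0.1500, p = 0.700094, fail to reject H0 at alpha = 0.1.


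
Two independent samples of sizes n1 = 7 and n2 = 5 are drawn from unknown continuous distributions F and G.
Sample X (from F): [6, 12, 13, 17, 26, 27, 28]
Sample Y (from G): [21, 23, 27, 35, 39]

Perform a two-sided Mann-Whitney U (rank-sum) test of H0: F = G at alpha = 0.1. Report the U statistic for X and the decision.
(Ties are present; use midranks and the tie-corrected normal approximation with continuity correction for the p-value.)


Step 1: Combine and sort all 12 observations; assign midranks.
sorted (value, group): (6,X), (12,X), (13,X), (17,X), (21,Y), (23,Y), (26,X), (27,X), (27,Y), (28,X), (35,Y), (39,Y)
ranks: 6->1, 12->2, 13->3, 17->4, 21->5, 23->6, 26->7, 27->8.5, 27->8.5, 28->10, 35->11, 39->12
Step 2: Rank sum for X: R1 = 1 + 2 + 3 + 4 + 7 + 8.5 + 10 = 35.5.
Step 3: U_X = R1 - n1(n1+1)/2 = 35.5 - 7*8/2 = 35.5 - 28 = 7.5.
       U_Y = n1*n2 - U_X = 35 - 7.5 = 27.5.
Step 4: Ties are present, so use the tie-corrected normal approximation (with continuity correction) for the p-value.
Step 5: p-value = 0.122225; compare to alpha = 0.1. fail to reject H0.

U_X = 7.5, p = 0.122225, fail to reject H0 at alpha = 0.1.


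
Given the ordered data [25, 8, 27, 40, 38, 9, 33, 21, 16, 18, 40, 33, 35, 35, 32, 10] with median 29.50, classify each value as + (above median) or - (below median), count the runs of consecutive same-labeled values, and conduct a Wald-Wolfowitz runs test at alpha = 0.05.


Step 1: Compute median = 29.50; label A = above, B = below.
Labels in order: BBBAABABBBAAAAAB  (n_A = 8, n_B = 8)
Step 2: Count runs R = 7.
Step 3: Under H0 (random ordering), E[R] = 2*n_A*n_B/(n_A+n_B) + 1 = 2*8*8/16 + 1 = 9.0000.
        Var[R] = 2*n_A*n_B*(2*n_A*n_B - n_A - n_B) / ((n_A+n_B)^2 * (n_A+n_B-1)) = 14336/3840 = 3.7333.
        SD[R] = 1.9322.
Step 4: Continuity-corrected z = (R + 0.5 - E[R]) / SD[R] = (7 + 0.5 - 9.0000) / 1.9322 = -0.7763.
Step 5: Two-sided p-value via normal approximation = 2*(1 - Phi(|z|)) = 0.437558.
Step 6: alpha = 0.05. fail to reject H0.

R = 7, z = -0.7763, p = 0.437558, fail to reject H0.


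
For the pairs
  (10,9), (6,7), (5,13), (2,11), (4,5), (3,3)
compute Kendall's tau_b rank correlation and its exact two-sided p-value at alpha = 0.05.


Step 1: Enumerate the 15 unordered pairs (i,j) with i<j and classify each by sign(x_j-x_i) * sign(y_j-y_i).
  (1,2):dx=-4,dy=-2->C; (1,3):dx=-5,dy=+4->D; (1,4):dx=-8,dy=+2->D; (1,5):dx=-6,dy=-4->C
  (1,6):dx=-7,dy=-6->C; (2,3):dx=-1,dy=+6->D; (2,4):dx=-4,dy=+4->D; (2,5):dx=-2,dy=-2->C
  (2,6):dx=-3,dy=-4->C; (3,4):dx=-3,dy=-2->C; (3,5):dx=-1,dy=-8->C; (3,6):dx=-2,dy=-10->C
  (4,5):dx=+2,dy=-6->D; (4,6):dx=+1,dy=-8->D; (5,6):dx=-1,dy=-2->C
Step 2: C = 9, D = 6, total pairs = 15.
Step 3: tau = (C - D)/(n(n-1)/2) = (9 - 6)/15 = 0.200000.
Step 4: Exact two-sided p-value (enumerate n! = 720 permutations of y under H0): p = 0.719444.
Step 5: alpha = 0.05. fail to reject H0.

tau_b = 0.2000 (C=9, D=6), p = 0.719444, fail to reject H0.


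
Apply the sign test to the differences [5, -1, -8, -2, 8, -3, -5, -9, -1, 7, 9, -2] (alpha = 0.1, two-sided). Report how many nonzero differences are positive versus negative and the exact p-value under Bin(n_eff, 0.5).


Step 1: Discard zero differences. Original n = 12; n_eff = number of nonzero differences = 12.
Nonzero differences (with sign): +5, -1, -8, -2, +8, -3, -5, -9, -1, +7, +9, -2
Step 2: Count signs: positive = 4, negative = 8.
Step 3: Under H0: P(positive) = 0.5, so the number of positives S ~ Bin(12, 0.5).
Step 4: Two-sided exact p-value = sum of Bin(12,0.5) probabilities at or below the observed probability = 0.387695.
Step 5: alpha = 0.1. fail to reject H0.

n_eff = 12, pos = 4, neg = 8, p = 0.387695, fail to reject H0.


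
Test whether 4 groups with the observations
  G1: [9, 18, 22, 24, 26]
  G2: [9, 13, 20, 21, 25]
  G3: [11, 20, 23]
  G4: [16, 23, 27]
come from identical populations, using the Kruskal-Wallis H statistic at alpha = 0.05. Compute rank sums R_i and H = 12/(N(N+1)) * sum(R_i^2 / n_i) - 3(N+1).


Step 1: Combine all N = 16 observations and assign midranks.
sorted (value, group, rank): (9,G1,1.5), (9,G2,1.5), (11,G3,3), (13,G2,4), (16,G4,5), (18,G1,6), (20,G2,7.5), (20,G3,7.5), (21,G2,9), (22,G1,10), (23,G3,11.5), (23,G4,11.5), (24,G1,13), (25,G2,14), (26,G1,15), (27,G4,16)
Step 2: Sum ranks within each group.
R_1 = 45.5 (n_1 = 5)
R_2 = 36 (n_2 = 5)
R_3 = 22 (n_3 = 3)
R_4 = 32.5 (n_4 = 3)
Step 3: H = 12/(N(N+1)) * sum(R_i^2/n_i) - 3(N+1)
     = 12/(16*17) * (45.5^2/5 + 36^2/5 + 22^2/3 + 32.5^2/3) - 3*17
     = 0.044118 * 1186.67 - 51
     = 1.352941.
Step 4: Ties present; correction factor C = 1 - 18/(16^3 - 16) = 0.995588. Corrected H = 1.352941 / 0.995588 = 1.358936.
Step 5: Under H0, H ~ chi^2(3); p-value = 0.715188.
Step 6: alpha = 0.05. fail to reject H0.

H = 1.3589, df = 3, p = 0.715188, fail to reject H0.


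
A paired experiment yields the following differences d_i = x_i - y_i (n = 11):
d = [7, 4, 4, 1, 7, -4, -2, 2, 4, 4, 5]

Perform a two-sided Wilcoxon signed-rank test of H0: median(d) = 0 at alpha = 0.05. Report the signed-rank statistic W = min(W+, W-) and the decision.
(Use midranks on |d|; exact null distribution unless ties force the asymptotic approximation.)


Step 1: Drop any zero differences (none here) and take |d_i|.
|d| = [7, 4, 4, 1, 7, 4, 2, 2, 4, 4, 5]
Step 2: Midrank |d_i| (ties get averaged ranks).
ranks: |7|->10.5, |4|->6, |4|->6, |1|->1, |7|->10.5, |4|->6, |2|->2.5, |2|->2.5, |4|->6, |4|->6, |5|->9
Step 3: Attach original signs; sum ranks with positive sign and with negative sign.
W+ = 10.5 + 6 + 6 + 1 + 10.5 + 2.5 + 6 + 6 + 9 = 57.5
W- = 6 + 2.5 = 8.5
(Check: W+ + W- = 66 should equal n(n+1)/2 = 66.)
Step 4: Test statistic W = min(W+, W-) = 8.5.
Step 5: Ties in |d|, so use the tie-corrected normal approximation.
        E[W] = n(n+1)/4 = 11*12/4 = 33.
        Tie groups: |d|=2 (t=2), |d|=4 (t=5), |d|=7 (t=2); sum(t^3 - t) = 132.
        Var[W] = n(n+1)(2n+1)/24 - sum(t^3-t)/48 = 3036/24 - 132/48 = 123.75.
        z = (W - E[W]) / sqrt(Var[W]) = (8.5 - 33) / 11.1243 = -2.2024.
        Two-sided p = 2*Phi(z) = 0.027638.
Step 6: alpha = 0.05. reject H0.

W+ = 57.5, W- = 8.5, W = min = 8.5, p = 0.027638, reject H0.


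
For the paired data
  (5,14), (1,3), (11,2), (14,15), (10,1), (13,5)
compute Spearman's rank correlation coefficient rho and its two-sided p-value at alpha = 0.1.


Step 1: Rank x and y separately (midranks; no ties here).
rank(x): 5->2, 1->1, 11->4, 14->6, 10->3, 13->5
rank(y): 14->5, 3->3, 2->2, 15->6, 1->1, 5->4
Step 2: d_i = R_x(i) - R_y(i); compute d_i^2.
  (2-5)^2=9, (1-3)^2=4, (4-2)^2=4, (6-6)^2=0, (3-1)^2=4, (5-4)^2=1
sum(d^2) = 22.
Step 3: rho = 1 - 6*22 / (6*(6^2 - 1)) = 1 - 132/210 = 0.371429.
Step 4: Under H0, t = rho * sqrt((n-2)/(1-rho^2)) = 0.8001 ~ t(4).
Step 5: Two-sided p-value from the t-distribution with 4 df = 0.468478.
Step 6: alpha = 0.1. fail to reject H0.

rho = 0.3714, p = 0.468478, fail to reject H0 at alpha = 0.1.


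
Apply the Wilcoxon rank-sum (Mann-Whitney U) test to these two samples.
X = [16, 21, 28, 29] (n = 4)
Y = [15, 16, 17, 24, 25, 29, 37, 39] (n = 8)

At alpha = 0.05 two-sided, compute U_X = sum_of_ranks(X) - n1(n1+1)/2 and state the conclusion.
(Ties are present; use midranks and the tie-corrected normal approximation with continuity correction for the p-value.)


Step 1: Combine and sort all 12 observations; assign midranks.
sorted (value, group): (15,Y), (16,X), (16,Y), (17,Y), (21,X), (24,Y), (25,Y), (28,X), (29,X), (29,Y), (37,Y), (39,Y)
ranks: 15->1, 16->2.5, 16->2.5, 17->4, 21->5, 24->6, 25->7, 28->8, 29->9.5, 29->9.5, 37->11, 39->12
Step 2: Rank sum for X: R1 = 2.5 + 5 + 8 + 9.5 = 25.
Step 3: U_X = R1 - n1(n1+1)/2 = 25 - 4*5/2 = 25 - 10 = 15.
       U_Y = n1*n2 - U_X = 32 - 15 = 17.
Step 4: Ties are present, so use the tie-corrected normal approximation (with continuity correction) for the p-value.
Step 5: p-value = 0.932087; compare to alpha = 0.05. fail to reject H0.

U_X = 15, p = 0.932087, fail to reject H0 at alpha = 0.05.


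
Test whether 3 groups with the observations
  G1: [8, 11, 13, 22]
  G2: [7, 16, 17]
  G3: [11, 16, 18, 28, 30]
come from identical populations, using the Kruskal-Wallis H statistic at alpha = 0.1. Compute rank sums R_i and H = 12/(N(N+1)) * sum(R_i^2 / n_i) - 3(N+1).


Step 1: Combine all N = 12 observations and assign midranks.
sorted (value, group, rank): (7,G2,1), (8,G1,2), (11,G1,3.5), (11,G3,3.5), (13,G1,5), (16,G2,6.5), (16,G3,6.5), (17,G2,8), (18,G3,9), (22,G1,10), (28,G3,11), (30,G3,12)
Step 2: Sum ranks within each group.
R_1 = 20.5 (n_1 = 4)
R_2 = 15.5 (n_2 = 3)
R_3 = 42 (n_3 = 5)
Step 3: H = 12/(N(N+1)) * sum(R_i^2/n_i) - 3(N+1)
     = 12/(12*13) * (20.5^2/4 + 15.5^2/3 + 42^2/5) - 3*13
     = 0.076923 * 537.946 - 39
     = 2.380449.
Step 4: Ties present; correction factor C = 1 - 12/(12^3 - 12) = 0.993007. Corrected H = 2.380449 / 0.993007 = 2.397212.
Step 5: Under H0, H ~ chi^2(2); p-value = 0.301614.
Step 6: alpha = 0.1. fail to reject H0.

H = 2.3972, df = 2, p = 0.301614, fail to reject H0.


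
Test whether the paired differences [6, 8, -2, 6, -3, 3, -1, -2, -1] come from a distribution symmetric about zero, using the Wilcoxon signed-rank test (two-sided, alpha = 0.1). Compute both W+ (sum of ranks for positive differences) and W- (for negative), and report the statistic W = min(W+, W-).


Step 1: Drop any zero differences (none here) and take |d_i|.
|d| = [6, 8, 2, 6, 3, 3, 1, 2, 1]
Step 2: Midrank |d_i| (ties get averaged ranks).
ranks: |6|->7.5, |8|->9, |2|->3.5, |6|->7.5, |3|->5.5, |3|->5.5, |1|->1.5, |2|->3.5, |1|->1.5
Step 3: Attach original signs; sum ranks with positive sign and with negative sign.
W+ = 7.5 + 9 + 7.5 + 5.5 = 29.5
W- = 3.5 + 5.5 + 1.5 + 3.5 + 1.5 = 15.5
(Check: W+ + W- = 45 should equal n(n+1)/2 = 45.)
Step 4: Test statistic W = min(W+, W-) = 15.5.
Step 5: Ties in |d|, so use the tie-corrected normal approximation.
        E[W] = n(n+1)/4 = 9*10/4 = 22.5.
        Tie groups: |d|=1 (t=2), |d|=2 (t=2), |d|=3 (t=2), |d|=6 (t=2); sum(t^3 - t) = 24.
        Var[W] = n(n+1)(2n+1)/24 - sum(t^3-t)/48 = 1710/24 - 24/48 = 70.75.
        z = (W - E[W]) / sqrt(Var[W]) = (15.5 - 22.5) / 8.4113 = -0.8322.
        Two-sided p = 2*Phi(z) = 0.405288.
Step 6: alpha = 0.1. fail to reject H0.

W+ = 29.5, W- = 15.5, W = min = 15.5, p = 0.405288, fail to reject H0.


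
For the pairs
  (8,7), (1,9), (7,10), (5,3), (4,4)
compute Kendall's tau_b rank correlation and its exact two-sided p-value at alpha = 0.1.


Step 1: Enumerate the 10 unordered pairs (i,j) with i<j and classify each by sign(x_j-x_i) * sign(y_j-y_i).
  (1,2):dx=-7,dy=+2->D; (1,3):dx=-1,dy=+3->D; (1,4):dx=-3,dy=-4->C; (1,5):dx=-4,dy=-3->C
  (2,3):dx=+6,dy=+1->C; (2,4):dx=+4,dy=-6->D; (2,5):dx=+3,dy=-5->D; (3,4):dx=-2,dy=-7->C
  (3,5):dx=-3,dy=-6->C; (4,5):dx=-1,dy=+1->D
Step 2: C = 5, D = 5, total pairs = 10.
Step 3: tau = (C - D)/(n(n-1)/2) = (5 - 5)/10 = 0.000000.
Step 4: Exact two-sided p-value (enumerate n! = 120 permutations of y under H0): p = 1.000000.
Step 5: alpha = 0.1. fail to reject H0.

tau_b = 0.0000 (C=5, D=5), p = 1.000000, fail to reject H0.


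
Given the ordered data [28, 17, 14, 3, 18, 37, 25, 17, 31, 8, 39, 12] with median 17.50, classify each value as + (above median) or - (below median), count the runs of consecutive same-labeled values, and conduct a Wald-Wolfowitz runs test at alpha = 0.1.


Step 1: Compute median = 17.50; label A = above, B = below.
Labels in order: ABBBAAABABAB  (n_A = 6, n_B = 6)
Step 2: Count runs R = 8.
Step 3: Under H0 (random ordering), E[R] = 2*n_A*n_B/(n_A+n_B) + 1 = 2*6*6/12 + 1 = 7.0000.
        Var[R] = 2*n_A*n_B*(2*n_A*n_B - n_A - n_B) / ((n_A+n_B)^2 * (n_A+n_B-1)) = 4320/1584 = 2.7273.
        SD[R] = 1.6514.
Step 4: Continuity-corrected z = (R - 0.5 - E[R]) / SD[R] = (8 - 0.5 - 7.0000) / 1.6514 = 0.3028.
Step 5: Two-sided p-value via normal approximation = 2*(1 - Phi(|z|)) = 0.762069.
Step 6: alpha = 0.1. fail to reject H0.

R = 8, z = 0.3028, p = 0.762069, fail to reject H0.


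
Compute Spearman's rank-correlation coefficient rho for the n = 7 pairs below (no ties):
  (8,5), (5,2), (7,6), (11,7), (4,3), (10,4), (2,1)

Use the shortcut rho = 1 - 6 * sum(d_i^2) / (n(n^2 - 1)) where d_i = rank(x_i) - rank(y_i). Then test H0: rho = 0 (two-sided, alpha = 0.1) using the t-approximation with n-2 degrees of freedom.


Step 1: Rank x and y separately (midranks; no ties here).
rank(x): 8->5, 5->3, 7->4, 11->7, 4->2, 10->6, 2->1
rank(y): 5->5, 2->2, 6->6, 7->7, 3->3, 4->4, 1->1
Step 2: d_i = R_x(i) - R_y(i); compute d_i^2.
  (5-5)^2=0, (3-2)^2=1, (4-6)^2=4, (7-7)^2=0, (2-3)^2=1, (6-4)^2=4, (1-1)^2=0
sum(d^2) = 10.
Step 3: rho = 1 - 6*10 / (7*(7^2 - 1)) = 1 - 60/336 = 0.821429.
Step 4: Under H0, t = rho * sqrt((n-2)/(1-rho^2)) = 3.2206 ~ t(5).
Step 5: Two-sided p-value from the t-distribution with 5 df = 0.023449.
Step 6: alpha = 0.1. reject H0.

rho = 0.8214, p = 0.023449, reject H0 at alpha = 0.1.


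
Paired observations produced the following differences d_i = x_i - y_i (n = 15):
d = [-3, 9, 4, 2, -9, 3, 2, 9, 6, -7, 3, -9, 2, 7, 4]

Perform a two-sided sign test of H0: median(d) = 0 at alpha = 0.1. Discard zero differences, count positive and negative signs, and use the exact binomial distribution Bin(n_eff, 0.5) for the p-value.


Step 1: Discard zero differences. Original n = 15; n_eff = number of nonzero differences = 15.
Nonzero differences (with sign): -3, +9, +4, +2, -9, +3, +2, +9, +6, -7, +3, -9, +2, +7, +4
Step 2: Count signs: positive = 11, negative = 4.
Step 3: Under H0: P(positive) = 0.5, so the number of positives S ~ Bin(15, 0.5).
Step 4: Two-sided exact p-value = sum of Bin(15,0.5) probabilities at or below the observed probability = 0.118469.
Step 5: alpha = 0.1. fail to reject H0.

n_eff = 15, pos = 11, neg = 4, p = 0.118469, fail to reject H0.


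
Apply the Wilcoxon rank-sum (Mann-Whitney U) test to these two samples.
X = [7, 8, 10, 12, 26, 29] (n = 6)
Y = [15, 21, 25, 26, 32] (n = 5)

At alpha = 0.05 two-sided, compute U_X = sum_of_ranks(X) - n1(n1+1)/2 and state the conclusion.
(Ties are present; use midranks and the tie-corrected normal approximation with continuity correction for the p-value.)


Step 1: Combine and sort all 11 observations; assign midranks.
sorted (value, group): (7,X), (8,X), (10,X), (12,X), (15,Y), (21,Y), (25,Y), (26,X), (26,Y), (29,X), (32,Y)
ranks: 7->1, 8->2, 10->3, 12->4, 15->5, 21->6, 25->7, 26->8.5, 26->8.5, 29->10, 32->11
Step 2: Rank sum for X: R1 = 1 + 2 + 3 + 4 + 8.5 + 10 = 28.5.
Step 3: U_X = R1 - n1(n1+1)/2 = 28.5 - 6*7/2 = 28.5 - 21 = 7.5.
       U_Y = n1*n2 - U_X = 30 - 7.5 = 22.5.
Step 4: Ties are present, so use the tie-corrected normal approximation (with continuity correction) for the p-value.
Step 5: p-value = 0.200217; compare to alpha = 0.05. fail to reject H0.

U_X = 7.5, p = 0.200217, fail to reject H0 at alpha = 0.05.


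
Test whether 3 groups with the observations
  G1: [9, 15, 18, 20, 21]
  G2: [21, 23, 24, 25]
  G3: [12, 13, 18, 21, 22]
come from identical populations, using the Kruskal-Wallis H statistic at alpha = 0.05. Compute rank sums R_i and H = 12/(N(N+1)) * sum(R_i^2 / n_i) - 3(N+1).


Step 1: Combine all N = 14 observations and assign midranks.
sorted (value, group, rank): (9,G1,1), (12,G3,2), (13,G3,3), (15,G1,4), (18,G1,5.5), (18,G3,5.5), (20,G1,7), (21,G1,9), (21,G2,9), (21,G3,9), (22,G3,11), (23,G2,12), (24,G2,13), (25,G2,14)
Step 2: Sum ranks within each group.
R_1 = 26.5 (n_1 = 5)
R_2 = 48 (n_2 = 4)
R_3 = 30.5 (n_3 = 5)
Step 3: H = 12/(N(N+1)) * sum(R_i^2/n_i) - 3(N+1)
     = 12/(14*15) * (26.5^2/5 + 48^2/4 + 30.5^2/5) - 3*15
     = 0.057143 * 902.5 - 45
     = 6.571429.
Step 4: Ties present; correction factor C = 1 - 30/(14^3 - 14) = 0.989011. Corrected H = 6.571429 / 0.989011 = 6.644444.
Step 5: Under H0, H ~ chi^2(2); p-value = 0.036073.
Step 6: alpha = 0.05. reject H0.

H = 6.6444, df = 2, p = 0.036073, reject H0.


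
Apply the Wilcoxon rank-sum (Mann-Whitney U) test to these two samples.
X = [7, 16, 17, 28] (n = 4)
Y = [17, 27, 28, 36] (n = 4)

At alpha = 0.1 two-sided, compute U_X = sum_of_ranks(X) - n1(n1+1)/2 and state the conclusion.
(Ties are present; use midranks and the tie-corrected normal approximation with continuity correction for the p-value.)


Step 1: Combine and sort all 8 observations; assign midranks.
sorted (value, group): (7,X), (16,X), (17,X), (17,Y), (27,Y), (28,X), (28,Y), (36,Y)
ranks: 7->1, 16->2, 17->3.5, 17->3.5, 27->5, 28->6.5, 28->6.5, 36->8
Step 2: Rank sum for X: R1 = 1 + 2 + 3.5 + 6.5 = 13.
Step 3: U_X = R1 - n1(n1+1)/2 = 13 - 4*5/2 = 13 - 10 = 3.
       U_Y = n1*n2 - U_X = 16 - 3 = 13.
Step 4: Ties are present, so use the tie-corrected normal approximation (with continuity correction) for the p-value.
Step 5: p-value = 0.188582; compare to alpha = 0.1. fail to reject H0.

U_X = 3, p = 0.188582, fail to reject H0 at alpha = 0.1.


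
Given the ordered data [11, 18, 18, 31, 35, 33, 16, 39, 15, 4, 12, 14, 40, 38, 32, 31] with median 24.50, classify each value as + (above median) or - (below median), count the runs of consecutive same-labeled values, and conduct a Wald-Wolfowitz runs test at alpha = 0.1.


Step 1: Compute median = 24.50; label A = above, B = below.
Labels in order: BBBAAABABBBBAAAA  (n_A = 8, n_B = 8)
Step 2: Count runs R = 6.
Step 3: Under H0 (random ordering), E[R] = 2*n_A*n_B/(n_A+n_B) + 1 = 2*8*8/16 + 1 = 9.0000.
        Var[R] = 2*n_A*n_B*(2*n_A*n_B - n_A - n_B) / ((n_A+n_B)^2 * (n_A+n_B-1)) = 14336/3840 = 3.7333.
        SD[R] = 1.9322.
Step 4: Continuity-corrected z = (R + 0.5 - E[R]) / SD[R] = (6 + 0.5 - 9.0000) / 1.9322 = -1.2939.
Step 5: Two-sided p-value via normal approximation = 2*(1 - Phi(|z|)) = 0.195709.
Step 6: alpha = 0.1. fail to reject H0.

R = 6, z = -1.2939, p = 0.195709, fail to reject H0.


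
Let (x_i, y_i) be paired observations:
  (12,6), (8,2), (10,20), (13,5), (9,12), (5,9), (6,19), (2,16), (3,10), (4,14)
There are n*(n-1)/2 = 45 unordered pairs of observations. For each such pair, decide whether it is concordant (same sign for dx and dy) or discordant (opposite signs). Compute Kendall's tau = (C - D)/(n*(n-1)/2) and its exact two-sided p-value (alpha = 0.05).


Step 1: Enumerate the 45 unordered pairs (i,j) with i<j and classify each by sign(x_j-x_i) * sign(y_j-y_i).
  (1,2):dx=-4,dy=-4->C; (1,3):dx=-2,dy=+14->D; (1,4):dx=+1,dy=-1->D; (1,5):dx=-3,dy=+6->D
  (1,6):dx=-7,dy=+3->D; (1,7):dx=-6,dy=+13->D; (1,8):dx=-10,dy=+10->D; (1,9):dx=-9,dy=+4->D
  (1,10):dx=-8,dy=+8->D; (2,3):dx=+2,dy=+18->C; (2,4):dx=+5,dy=+3->C; (2,5):dx=+1,dy=+10->C
  (2,6):dx=-3,dy=+7->D; (2,7):dx=-2,dy=+17->D; (2,8):dx=-6,dy=+14->D; (2,9):dx=-5,dy=+8->D
  (2,10):dx=-4,dy=+12->D; (3,4):dx=+3,dy=-15->D; (3,5):dx=-1,dy=-8->C; (3,6):dx=-5,dy=-11->C
  (3,7):dx=-4,dy=-1->C; (3,8):dx=-8,dy=-4->C; (3,9):dx=-7,dy=-10->C; (3,10):dx=-6,dy=-6->C
  (4,5):dx=-4,dy=+7->D; (4,6):dx=-8,dy=+4->D; (4,7):dx=-7,dy=+14->D; (4,8):dx=-11,dy=+11->D
  (4,9):dx=-10,dy=+5->D; (4,10):dx=-9,dy=+9->D; (5,6):dx=-4,dy=-3->C; (5,7):dx=-3,dy=+7->D
  (5,8):dx=-7,dy=+4->D; (5,9):dx=-6,dy=-2->C; (5,10):dx=-5,dy=+2->D; (6,7):dx=+1,dy=+10->C
  (6,8):dx=-3,dy=+7->D; (6,9):dx=-2,dy=+1->D; (6,10):dx=-1,dy=+5->D; (7,8):dx=-4,dy=-3->C
  (7,9):dx=-3,dy=-9->C; (7,10):dx=-2,dy=-5->C; (8,9):dx=+1,dy=-6->D; (8,10):dx=+2,dy=-2->D
  (9,10):dx=+1,dy=+4->C
Step 2: C = 17, D = 28, total pairs = 45.
Step 3: tau = (C - D)/(n(n-1)/2) = (17 - 28)/45 = -0.244444.
Step 4: Exact two-sided p-value (enumerate n! = 3628800 permutations of y under H0): p = 0.380720.
Step 5: alpha = 0.05. fail to reject H0.

tau_b = -0.2444 (C=17, D=28), p = 0.380720, fail to reject H0.


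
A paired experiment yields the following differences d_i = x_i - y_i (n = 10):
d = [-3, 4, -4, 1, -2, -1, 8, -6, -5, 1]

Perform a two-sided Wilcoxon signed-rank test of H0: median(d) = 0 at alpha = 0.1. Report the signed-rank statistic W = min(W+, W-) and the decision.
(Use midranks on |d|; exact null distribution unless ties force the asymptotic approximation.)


Step 1: Drop any zero differences (none here) and take |d_i|.
|d| = [3, 4, 4, 1, 2, 1, 8, 6, 5, 1]
Step 2: Midrank |d_i| (ties get averaged ranks).
ranks: |3|->5, |4|->6.5, |4|->6.5, |1|->2, |2|->4, |1|->2, |8|->10, |6|->9, |5|->8, |1|->2
Step 3: Attach original signs; sum ranks with positive sign and with negative sign.
W+ = 6.5 + 2 + 10 + 2 = 20.5
W- = 5 + 6.5 + 4 + 2 + 9 + 8 = 34.5
(Check: W+ + W- = 55 should equal n(n+1)/2 = 55.)
Step 4: Test statistic W = min(W+, W-) = 20.5.
Step 5: Ties in |d|, so use the tie-corrected normal approximation.
        E[W] = n(n+1)/4 = 10*11/4 = 27.5.
        Tie groups: |d|=1 (t=3), |d|=4 (t=2); sum(t^3 - t) = 30.
        Var[W] = n(n+1)(2n+1)/24 - sum(t^3-t)/48 = 2310/24 - 30/48 = 95.625.
        z = (W - E[W]) / sqrt(Var[W]) = (20.5 - 27.5) / 9.7788 = -0.7158.
        Two-sided p = 2*Phi(z) = 0.474094.
Step 6: alpha = 0.1. fail to reject H0.

W+ = 20.5, W- = 34.5, W = min = 20.5, p = 0.474094, fail to reject H0.


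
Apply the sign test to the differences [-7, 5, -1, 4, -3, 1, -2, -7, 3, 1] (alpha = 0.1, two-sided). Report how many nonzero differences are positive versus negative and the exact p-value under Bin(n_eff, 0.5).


Step 1: Discard zero differences. Original n = 10; n_eff = number of nonzero differences = 10.
Nonzero differences (with sign): -7, +5, -1, +4, -3, +1, -2, -7, +3, +1
Step 2: Count signs: positive = 5, negative = 5.
Step 3: Under H0: P(positive) = 0.5, so the number of positives S ~ Bin(10, 0.5).
Step 4: Two-sided exact p-value = sum of Bin(10,0.5) probabilities at or below the observed probability = 1.000000.
Step 5: alpha = 0.1. fail to reject H0.

n_eff = 10, pos = 5, neg = 5, p = 1.000000, fail to reject H0.


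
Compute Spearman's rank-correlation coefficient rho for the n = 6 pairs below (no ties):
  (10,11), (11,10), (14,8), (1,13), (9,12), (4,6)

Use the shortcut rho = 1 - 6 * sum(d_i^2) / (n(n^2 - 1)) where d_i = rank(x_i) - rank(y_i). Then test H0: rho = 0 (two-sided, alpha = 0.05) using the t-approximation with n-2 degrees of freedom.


Step 1: Rank x and y separately (midranks; no ties here).
rank(x): 10->4, 11->5, 14->6, 1->1, 9->3, 4->2
rank(y): 11->4, 10->3, 8->2, 13->6, 12->5, 6->1
Step 2: d_i = R_x(i) - R_y(i); compute d_i^2.
  (4-4)^2=0, (5-3)^2=4, (6-2)^2=16, (1-6)^2=25, (3-5)^2=4, (2-1)^2=1
sum(d^2) = 50.
Step 3: rho = 1 - 6*50 / (6*(6^2 - 1)) = 1 - 300/210 = -0.428571.
Step 4: Under H0, t = rho * sqrt((n-2)/(1-rho^2)) = -0.9487 ~ t(4).
Step 5: Two-sided p-value from the t-distribution with 4 df = 0.396501.
Step 6: alpha = 0.05. fail to reject H0.

rho = -0.4286, p = 0.396501, fail to reject H0 at alpha = 0.05.


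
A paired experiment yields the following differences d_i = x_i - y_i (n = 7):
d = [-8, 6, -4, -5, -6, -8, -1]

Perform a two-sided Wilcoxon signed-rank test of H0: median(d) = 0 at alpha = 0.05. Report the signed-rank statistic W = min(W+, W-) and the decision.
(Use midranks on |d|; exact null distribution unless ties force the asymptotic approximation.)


Step 1: Drop any zero differences (none here) and take |d_i|.
|d| = [8, 6, 4, 5, 6, 8, 1]
Step 2: Midrank |d_i| (ties get averaged ranks).
ranks: |8|->6.5, |6|->4.5, |4|->2, |5|->3, |6|->4.5, |8|->6.5, |1|->1
Step 3: Attach original signs; sum ranks with positive sign and with negative sign.
W+ = 4.5 = 4.5
W- = 6.5 + 2 + 3 + 4.5 + 6.5 + 1 = 23.5
(Check: W+ + W- = 28 should equal n(n+1)/2 = 28.)
Step 4: Test statistic W = min(W+, W-) = 4.5.
Step 5: Ties in |d|, so use the tie-corrected normal approximation.
        E[W] = n(n+1)/4 = 7*8/4 = 14.
        Tie groups: |d|=6 (t=2), |d|=8 (t=2); sum(t^3 - t) = 12.
        Var[W] = n(n+1)(2n+1)/24 - sum(t^3-t)/48 = 840/24 - 12/48 = 34.75.
        z = (W - E[W]) / sqrt(Var[W]) = (4.5 - 14) / 5.8949 = -1.6116.
        Two-sided p = 2*Phi(z) = 0.107058.
Step 6: alpha = 0.05. fail to reject H0.

W+ = 4.5, W- = 23.5, W = min = 4.5, p = 0.107058, fail to reject H0.


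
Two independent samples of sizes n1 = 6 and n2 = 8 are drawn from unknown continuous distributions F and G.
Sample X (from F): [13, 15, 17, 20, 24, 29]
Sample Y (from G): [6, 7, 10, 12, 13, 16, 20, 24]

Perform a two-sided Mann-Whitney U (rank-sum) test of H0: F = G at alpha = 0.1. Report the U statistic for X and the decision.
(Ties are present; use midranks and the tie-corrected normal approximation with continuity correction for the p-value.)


Step 1: Combine and sort all 14 observations; assign midranks.
sorted (value, group): (6,Y), (7,Y), (10,Y), (12,Y), (13,X), (13,Y), (15,X), (16,Y), (17,X), (20,X), (20,Y), (24,X), (24,Y), (29,X)
ranks: 6->1, 7->2, 10->3, 12->4, 13->5.5, 13->5.5, 15->7, 16->8, 17->9, 20->10.5, 20->10.5, 24->12.5, 24->12.5, 29->14
Step 2: Rank sum for X: R1 = 5.5 + 7 + 9 + 10.5 + 12.5 + 14 = 58.5.
Step 3: U_X = R1 - n1(n1+1)/2 = 58.5 - 6*7/2 = 58.5 - 21 = 37.5.
       U_Y = n1*n2 - U_X = 48 - 37.5 = 10.5.
Step 4: Ties are present, so use the tie-corrected normal approximation (with continuity correction) for the p-value.
Step 5: p-value = 0.092210; compare to alpha = 0.1. reject H0.

U_X = 37.5, p = 0.092210, reject H0 at alpha = 0.1.


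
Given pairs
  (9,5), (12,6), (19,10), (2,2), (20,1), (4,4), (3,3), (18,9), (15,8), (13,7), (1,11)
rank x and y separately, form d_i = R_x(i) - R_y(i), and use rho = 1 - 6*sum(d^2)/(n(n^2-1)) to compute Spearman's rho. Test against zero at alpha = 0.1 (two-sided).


Step 1: Rank x and y separately (midranks; no ties here).
rank(x): 9->5, 12->6, 19->10, 2->2, 20->11, 4->4, 3->3, 18->9, 15->8, 13->7, 1->1
rank(y): 5->5, 6->6, 10->10, 2->2, 1->1, 4->4, 3->3, 9->9, 8->8, 7->7, 11->11
Step 2: d_i = R_x(i) - R_y(i); compute d_i^2.
  (5-5)^2=0, (6-6)^2=0, (10-10)^2=0, (2-2)^2=0, (11-1)^2=100, (4-4)^2=0, (3-3)^2=0, (9-9)^2=0, (8-8)^2=0, (7-7)^2=0, (1-11)^2=100
sum(d^2) = 200.
Step 3: rho = 1 - 6*200 / (11*(11^2 - 1)) = 1 - 1200/1320 = 0.090909.
Step 4: Under H0, t = rho * sqrt((n-2)/(1-rho^2)) = 0.2739 ~ t(9).
Step 5: Two-sided p-value from the t-distribution with 9 df = 0.790373.
Step 6: alpha = 0.1. fail to reject H0.

rho = 0.0909, p = 0.790373, fail to reject H0 at alpha = 0.1.


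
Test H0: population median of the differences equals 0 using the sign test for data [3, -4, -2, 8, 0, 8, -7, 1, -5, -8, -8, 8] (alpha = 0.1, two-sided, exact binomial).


Step 1: Discard zero differences. Original n = 12; n_eff = number of nonzero differences = 11.
Nonzero differences (with sign): +3, -4, -2, +8, +8, -7, +1, -5, -8, -8, +8
Step 2: Count signs: positive = 5, negative = 6.
Step 3: Under H0: P(positive) = 0.5, so the number of positives S ~ Bin(11, 0.5).
Step 4: Two-sided exact p-value = sum of Bin(11,0.5) probabilities at or below the observed probability = 1.000000.
Step 5: alpha = 0.1. fail to reject H0.

n_eff = 11, pos = 5, neg = 6, p = 1.000000, fail to reject H0.


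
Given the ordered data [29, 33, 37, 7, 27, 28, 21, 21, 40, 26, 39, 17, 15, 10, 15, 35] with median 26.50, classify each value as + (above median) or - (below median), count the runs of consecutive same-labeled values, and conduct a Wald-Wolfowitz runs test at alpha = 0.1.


Step 1: Compute median = 26.50; label A = above, B = below.
Labels in order: AAABAABBABABBBBA  (n_A = 8, n_B = 8)
Step 2: Count runs R = 9.
Step 3: Under H0 (random ordering), E[R] = 2*n_A*n_B/(n_A+n_B) + 1 = 2*8*8/16 + 1 = 9.0000.
        Var[R] = 2*n_A*n_B*(2*n_A*n_B - n_A - n_B) / ((n_A+n_B)^2 * (n_A+n_B-1)) = 14336/3840 = 3.7333.
        SD[R] = 1.9322.
Step 4: R = E[R], so z = 0 with no continuity correction.
Step 5: Two-sided p-value via normal approximation = 2*(1 - Phi(|z|)) = 1.000000.
Step 6: alpha = 0.1. fail to reject H0.

R = 9, z = 0.0000, p = 1.000000, fail to reject H0.


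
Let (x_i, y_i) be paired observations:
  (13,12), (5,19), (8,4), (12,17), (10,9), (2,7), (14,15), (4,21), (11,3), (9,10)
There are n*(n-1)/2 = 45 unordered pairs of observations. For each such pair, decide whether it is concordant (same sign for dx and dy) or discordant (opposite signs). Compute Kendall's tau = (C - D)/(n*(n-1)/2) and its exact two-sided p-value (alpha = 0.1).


Step 1: Enumerate the 45 unordered pairs (i,j) with i<j and classify each by sign(x_j-x_i) * sign(y_j-y_i).
  (1,2):dx=-8,dy=+7->D; (1,3):dx=-5,dy=-8->C; (1,4):dx=-1,dy=+5->D; (1,5):dx=-3,dy=-3->C
  (1,6):dx=-11,dy=-5->C; (1,7):dx=+1,dy=+3->C; (1,8):dx=-9,dy=+9->D; (1,9):dx=-2,dy=-9->C
  (1,10):dx=-4,dy=-2->C; (2,3):dx=+3,dy=-15->D; (2,4):dx=+7,dy=-2->D; (2,5):dx=+5,dy=-10->D
  (2,6):dx=-3,dy=-12->C; (2,7):dx=+9,dy=-4->D; (2,8):dx=-1,dy=+2->D; (2,9):dx=+6,dy=-16->D
  (2,10):dx=+4,dy=-9->D; (3,4):dx=+4,dy=+13->C; (3,5):dx=+2,dy=+5->C; (3,6):dx=-6,dy=+3->D
  (3,7):dx=+6,dy=+11->C; (3,8):dx=-4,dy=+17->D; (3,9):dx=+3,dy=-1->D; (3,10):dx=+1,dy=+6->C
  (4,5):dx=-2,dy=-8->C; (4,6):dx=-10,dy=-10->C; (4,7):dx=+2,dy=-2->D; (4,8):dx=-8,dy=+4->D
  (4,9):dx=-1,dy=-14->C; (4,10):dx=-3,dy=-7->C; (5,6):dx=-8,dy=-2->C; (5,7):dx=+4,dy=+6->C
  (5,8):dx=-6,dy=+12->D; (5,9):dx=+1,dy=-6->D; (5,10):dx=-1,dy=+1->D; (6,7):dx=+12,dy=+8->C
  (6,8):dx=+2,dy=+14->C; (6,9):dx=+9,dy=-4->D; (6,10):dx=+7,dy=+3->C; (7,8):dx=-10,dy=+6->D
  (7,9):dx=-3,dy=-12->C; (7,10):dx=-5,dy=-5->C; (8,9):dx=+7,dy=-18->D; (8,10):dx=+5,dy=-11->D
  (9,10):dx=-2,dy=+7->D
Step 2: C = 22, D = 23, total pairs = 45.
Step 3: tau = (C - D)/(n(n-1)/2) = (22 - 23)/45 = -0.022222.
Step 4: Exact two-sided p-value (enumerate n! = 3628800 permutations of y under H0): p = 1.000000.
Step 5: alpha = 0.1. fail to reject H0.

tau_b = -0.0222 (C=22, D=23), p = 1.000000, fail to reject H0.


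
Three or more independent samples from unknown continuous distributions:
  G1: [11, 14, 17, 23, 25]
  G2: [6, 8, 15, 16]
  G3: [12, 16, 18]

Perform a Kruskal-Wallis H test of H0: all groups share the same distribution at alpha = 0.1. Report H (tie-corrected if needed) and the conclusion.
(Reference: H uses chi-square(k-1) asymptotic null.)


Step 1: Combine all N = 12 observations and assign midranks.
sorted (value, group, rank): (6,G2,1), (8,G2,2), (11,G1,3), (12,G3,4), (14,G1,5), (15,G2,6), (16,G2,7.5), (16,G3,7.5), (17,G1,9), (18,G3,10), (23,G1,11), (25,G1,12)
Step 2: Sum ranks within each group.
R_1 = 40 (n_1 = 5)
R_2 = 16.5 (n_2 = 4)
R_3 = 21.5 (n_3 = 3)
Step 3: H = 12/(N(N+1)) * sum(R_i^2/n_i) - 3(N+1)
     = 12/(12*13) * (40^2/5 + 16.5^2/4 + 21.5^2/3) - 3*13
     = 0.076923 * 542.146 - 39
     = 2.703526.
Step 4: Ties present; correction factor C = 1 - 6/(12^3 - 12) = 0.996503. Corrected H = 2.703526 / 0.996503 = 2.713012.
Step 5: Under H0, H ~ chi^2(2); p-value = 0.257559.
Step 6: alpha = 0.1. fail to reject H0.

H = 2.7130, df = 2, p = 0.257559, fail to reject H0.
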